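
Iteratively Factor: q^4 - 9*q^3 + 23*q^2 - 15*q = (q - 1)*(q^3 - 8*q^2 + 15*q) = q*(q - 1)*(q^2 - 8*q + 15) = q*(q - 3)*(q - 1)*(q - 5)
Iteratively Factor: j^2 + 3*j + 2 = (j + 2)*(j + 1)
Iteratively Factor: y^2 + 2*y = (y + 2)*(y)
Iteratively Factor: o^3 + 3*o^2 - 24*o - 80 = (o - 5)*(o^2 + 8*o + 16) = (o - 5)*(o + 4)*(o + 4)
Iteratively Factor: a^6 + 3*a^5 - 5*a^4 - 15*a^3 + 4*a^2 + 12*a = (a - 2)*(a^5 + 5*a^4 + 5*a^3 - 5*a^2 - 6*a) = (a - 2)*(a + 1)*(a^4 + 4*a^3 + a^2 - 6*a) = (a - 2)*(a + 1)*(a + 2)*(a^3 + 2*a^2 - 3*a) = a*(a - 2)*(a + 1)*(a + 2)*(a^2 + 2*a - 3) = a*(a - 2)*(a - 1)*(a + 1)*(a + 2)*(a + 3)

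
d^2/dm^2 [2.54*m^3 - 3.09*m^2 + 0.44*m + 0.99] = 15.24*m - 6.18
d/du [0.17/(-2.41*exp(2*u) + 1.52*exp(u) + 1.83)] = (0.8194*exp(u) - 0.2584)*exp(u)/(-2.41*exp(2*u) + 1.52*exp(u) + 1.83)^2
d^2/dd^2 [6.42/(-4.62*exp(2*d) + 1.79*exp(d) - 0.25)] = (-6.42*(9.24*exp(d) - 1.79)*(18.48*exp(d) - 3.58)*exp(d) + (118.6416*exp(d) - 11.4918)*(4.62*exp(2*d) - 1.79*exp(d) + 0.25))*exp(d)/(4.62*exp(2*d) - 1.79*exp(d) + 0.25)^3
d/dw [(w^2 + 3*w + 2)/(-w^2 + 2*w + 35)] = (5*w^2 + 74*w + 101)/(w^4 - 4*w^3 - 66*w^2 + 140*w + 1225)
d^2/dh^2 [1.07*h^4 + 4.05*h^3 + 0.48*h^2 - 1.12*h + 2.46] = 12.84*h^2 + 24.3*h + 0.96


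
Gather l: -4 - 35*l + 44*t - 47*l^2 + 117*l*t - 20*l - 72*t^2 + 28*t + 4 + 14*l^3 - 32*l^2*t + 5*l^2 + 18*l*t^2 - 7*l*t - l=14*l^3 + l^2*(-32*t - 42) + l*(18*t^2 + 110*t - 56) - 72*t^2 + 72*t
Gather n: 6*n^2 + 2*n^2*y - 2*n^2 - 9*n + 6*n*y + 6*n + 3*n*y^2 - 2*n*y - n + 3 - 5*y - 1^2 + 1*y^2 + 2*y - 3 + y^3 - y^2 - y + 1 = n^2*(2*y + 4) + n*(3*y^2 + 4*y - 4) + y^3 - 4*y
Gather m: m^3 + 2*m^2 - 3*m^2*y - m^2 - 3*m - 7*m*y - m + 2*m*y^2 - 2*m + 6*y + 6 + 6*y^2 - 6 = m^3 + m^2*(1 - 3*y) + m*(2*y^2 - 7*y - 6) + 6*y^2 + 6*y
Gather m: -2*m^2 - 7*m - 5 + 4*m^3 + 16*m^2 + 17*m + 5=4*m^3 + 14*m^2 + 10*m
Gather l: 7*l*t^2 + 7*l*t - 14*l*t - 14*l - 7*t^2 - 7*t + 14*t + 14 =l*(7*t^2 - 7*t - 14) - 7*t^2 + 7*t + 14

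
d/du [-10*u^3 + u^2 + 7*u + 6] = -30*u^2 + 2*u + 7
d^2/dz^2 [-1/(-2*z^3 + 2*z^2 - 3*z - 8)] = 2*(2*(1 - 3*z)*(2*z^3 - 2*z^2 + 3*z + 8) + (6*z^2 - 4*z + 3)^2)/(2*z^3 - 2*z^2 + 3*z + 8)^3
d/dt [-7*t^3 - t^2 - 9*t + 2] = -21*t^2 - 2*t - 9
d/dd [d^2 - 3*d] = 2*d - 3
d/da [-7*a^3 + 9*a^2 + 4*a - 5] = -21*a^2 + 18*a + 4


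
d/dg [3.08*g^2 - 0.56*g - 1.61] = 6.16*g - 0.56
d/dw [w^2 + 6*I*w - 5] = 2*w + 6*I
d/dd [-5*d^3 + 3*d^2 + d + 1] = -15*d^2 + 6*d + 1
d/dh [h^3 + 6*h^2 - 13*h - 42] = 3*h^2 + 12*h - 13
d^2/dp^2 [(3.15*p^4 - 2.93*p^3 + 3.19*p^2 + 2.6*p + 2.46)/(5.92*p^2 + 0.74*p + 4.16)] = (220.79232*p^6 + 82.7971200000001*p^5 + 475.80372*p^4 + 450.549592*p^3 + 645.953664*p^2 - 623.75616*p - 24.069584)/(207.474688*p^6 + 77.803008*p^5 + 447.104448*p^4 + 109.749992*p^3 + 314.181504*p^2 + 38.418432*p + 71.991296)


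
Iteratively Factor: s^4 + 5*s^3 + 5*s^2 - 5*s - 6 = (s - 1)*(s^3 + 6*s^2 + 11*s + 6) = (s - 1)*(s + 2)*(s^2 + 4*s + 3) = (s - 1)*(s + 1)*(s + 2)*(s + 3)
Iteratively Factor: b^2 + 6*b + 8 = (b + 2)*(b + 4)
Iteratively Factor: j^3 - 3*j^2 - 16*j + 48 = (j - 3)*(j^2 - 16) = (j - 3)*(j + 4)*(j - 4)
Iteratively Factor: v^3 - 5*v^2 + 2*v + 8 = (v - 2)*(v^2 - 3*v - 4) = (v - 4)*(v - 2)*(v + 1)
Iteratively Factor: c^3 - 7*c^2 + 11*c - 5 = (c - 5)*(c^2 - 2*c + 1) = (c - 5)*(c - 1)*(c - 1)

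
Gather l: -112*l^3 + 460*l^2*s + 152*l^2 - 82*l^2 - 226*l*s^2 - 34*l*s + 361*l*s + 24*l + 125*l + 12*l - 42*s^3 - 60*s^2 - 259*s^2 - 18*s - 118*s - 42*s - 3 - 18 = -112*l^3 + l^2*(460*s + 70) + l*(-226*s^2 + 327*s + 161) - 42*s^3 - 319*s^2 - 178*s - 21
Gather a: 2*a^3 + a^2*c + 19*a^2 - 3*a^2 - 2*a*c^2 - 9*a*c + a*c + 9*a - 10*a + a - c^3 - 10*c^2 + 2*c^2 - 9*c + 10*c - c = 2*a^3 + a^2*(c + 16) + a*(-2*c^2 - 8*c) - c^3 - 8*c^2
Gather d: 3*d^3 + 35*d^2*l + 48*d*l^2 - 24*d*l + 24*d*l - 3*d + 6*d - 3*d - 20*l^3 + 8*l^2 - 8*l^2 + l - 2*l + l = 3*d^3 + 35*d^2*l + 48*d*l^2 - 20*l^3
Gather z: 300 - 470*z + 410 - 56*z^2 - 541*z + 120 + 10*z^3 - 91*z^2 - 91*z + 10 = 10*z^3 - 147*z^2 - 1102*z + 840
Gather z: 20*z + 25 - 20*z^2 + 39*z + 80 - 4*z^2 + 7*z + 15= -24*z^2 + 66*z + 120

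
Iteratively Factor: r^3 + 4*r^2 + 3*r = (r)*(r^2 + 4*r + 3) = r*(r + 1)*(r + 3)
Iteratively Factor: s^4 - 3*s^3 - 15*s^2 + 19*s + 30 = (s - 2)*(s^3 - s^2 - 17*s - 15) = (s - 2)*(s + 3)*(s^2 - 4*s - 5) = (s - 2)*(s + 1)*(s + 3)*(s - 5)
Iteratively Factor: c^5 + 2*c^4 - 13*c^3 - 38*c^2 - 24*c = (c + 2)*(c^4 - 13*c^2 - 12*c) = (c + 2)*(c + 3)*(c^3 - 3*c^2 - 4*c) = (c - 4)*(c + 2)*(c + 3)*(c^2 + c) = c*(c - 4)*(c + 2)*(c + 3)*(c + 1)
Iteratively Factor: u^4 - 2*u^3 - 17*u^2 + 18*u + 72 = (u - 3)*(u^3 + u^2 - 14*u - 24) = (u - 3)*(u + 3)*(u^2 - 2*u - 8) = (u - 4)*(u - 3)*(u + 3)*(u + 2)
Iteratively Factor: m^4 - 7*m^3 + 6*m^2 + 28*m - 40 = (m + 2)*(m^3 - 9*m^2 + 24*m - 20) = (m - 2)*(m + 2)*(m^2 - 7*m + 10) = (m - 2)^2*(m + 2)*(m - 5)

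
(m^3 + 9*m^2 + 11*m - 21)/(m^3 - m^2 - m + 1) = (m^2 + 10*m + 21)/(m^2 - 1)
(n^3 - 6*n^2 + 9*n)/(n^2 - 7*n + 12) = n*(n - 3)/(n - 4)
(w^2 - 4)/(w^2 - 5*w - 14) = (w - 2)/(w - 7)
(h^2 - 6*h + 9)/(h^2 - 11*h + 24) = (h - 3)/(h - 8)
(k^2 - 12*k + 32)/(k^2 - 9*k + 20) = (k - 8)/(k - 5)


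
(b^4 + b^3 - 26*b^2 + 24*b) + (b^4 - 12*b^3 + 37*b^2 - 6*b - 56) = 2*b^4 - 11*b^3 + 11*b^2 + 18*b - 56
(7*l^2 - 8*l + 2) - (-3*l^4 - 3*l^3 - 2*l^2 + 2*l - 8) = 3*l^4 + 3*l^3 + 9*l^2 - 10*l + 10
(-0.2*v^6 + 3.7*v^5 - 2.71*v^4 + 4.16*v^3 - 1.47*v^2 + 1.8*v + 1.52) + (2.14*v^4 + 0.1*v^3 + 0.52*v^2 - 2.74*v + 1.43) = -0.2*v^6 + 3.7*v^5 - 0.57*v^4 + 4.26*v^3 - 0.95*v^2 - 0.94*v + 2.95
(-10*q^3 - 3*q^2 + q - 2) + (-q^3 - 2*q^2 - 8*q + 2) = -11*q^3 - 5*q^2 - 7*q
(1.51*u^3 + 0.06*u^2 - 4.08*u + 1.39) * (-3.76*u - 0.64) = -5.6776*u^4 - 1.192*u^3 + 15.3024*u^2 - 2.6152*u - 0.8896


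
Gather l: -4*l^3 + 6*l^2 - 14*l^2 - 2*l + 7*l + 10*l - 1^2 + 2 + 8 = -4*l^3 - 8*l^2 + 15*l + 9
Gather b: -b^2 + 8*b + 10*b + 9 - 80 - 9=-b^2 + 18*b - 80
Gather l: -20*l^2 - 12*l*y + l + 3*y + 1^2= -20*l^2 + l*(1 - 12*y) + 3*y + 1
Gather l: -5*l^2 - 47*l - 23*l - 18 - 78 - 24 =-5*l^2 - 70*l - 120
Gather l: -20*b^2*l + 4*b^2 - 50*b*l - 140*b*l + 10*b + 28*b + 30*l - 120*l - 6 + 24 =4*b^2 + 38*b + l*(-20*b^2 - 190*b - 90) + 18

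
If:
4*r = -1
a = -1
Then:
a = -1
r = -1/4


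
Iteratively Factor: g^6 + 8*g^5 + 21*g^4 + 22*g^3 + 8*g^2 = (g + 1)*(g^5 + 7*g^4 + 14*g^3 + 8*g^2) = (g + 1)*(g + 4)*(g^4 + 3*g^3 + 2*g^2) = g*(g + 1)*(g + 4)*(g^3 + 3*g^2 + 2*g) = g^2*(g + 1)*(g + 4)*(g^2 + 3*g + 2) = g^2*(g + 1)*(g + 2)*(g + 4)*(g + 1)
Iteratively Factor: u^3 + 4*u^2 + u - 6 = (u + 3)*(u^2 + u - 2) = (u - 1)*(u + 3)*(u + 2)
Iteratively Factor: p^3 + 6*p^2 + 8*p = (p + 4)*(p^2 + 2*p) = (p + 2)*(p + 4)*(p)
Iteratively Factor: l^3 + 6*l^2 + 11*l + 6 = (l + 1)*(l^2 + 5*l + 6) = (l + 1)*(l + 3)*(l + 2)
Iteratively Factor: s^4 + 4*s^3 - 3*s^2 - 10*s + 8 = (s + 2)*(s^3 + 2*s^2 - 7*s + 4) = (s - 1)*(s + 2)*(s^2 + 3*s - 4) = (s - 1)^2*(s + 2)*(s + 4)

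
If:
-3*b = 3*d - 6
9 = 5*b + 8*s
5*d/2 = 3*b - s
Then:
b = 1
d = 1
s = 1/2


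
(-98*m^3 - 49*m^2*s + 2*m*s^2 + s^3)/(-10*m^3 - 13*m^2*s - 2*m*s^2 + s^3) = (-49*m^2 + s^2)/(-5*m^2 - 4*m*s + s^2)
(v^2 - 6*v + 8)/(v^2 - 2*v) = (v - 4)/v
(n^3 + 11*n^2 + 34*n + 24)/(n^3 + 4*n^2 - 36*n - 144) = (n + 1)/(n - 6)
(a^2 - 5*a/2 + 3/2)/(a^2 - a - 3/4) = 2*(a - 1)/(2*a + 1)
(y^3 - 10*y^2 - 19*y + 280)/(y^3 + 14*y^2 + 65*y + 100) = (y^2 - 15*y + 56)/(y^2 + 9*y + 20)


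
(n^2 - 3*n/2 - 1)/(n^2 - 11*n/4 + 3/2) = 2*(2*n + 1)/(4*n - 3)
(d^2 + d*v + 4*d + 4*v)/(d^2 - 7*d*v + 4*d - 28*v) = (-d - v)/(-d + 7*v)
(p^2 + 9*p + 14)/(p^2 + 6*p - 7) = (p + 2)/(p - 1)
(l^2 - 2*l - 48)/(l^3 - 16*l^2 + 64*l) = (l + 6)/(l*(l - 8))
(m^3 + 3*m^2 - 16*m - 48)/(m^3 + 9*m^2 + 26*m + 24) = (m - 4)/(m + 2)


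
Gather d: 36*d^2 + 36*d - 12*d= 36*d^2 + 24*d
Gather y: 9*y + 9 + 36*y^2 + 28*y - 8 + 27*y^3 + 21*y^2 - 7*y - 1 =27*y^3 + 57*y^2 + 30*y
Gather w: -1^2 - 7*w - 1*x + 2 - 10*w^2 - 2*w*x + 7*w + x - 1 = -10*w^2 - 2*w*x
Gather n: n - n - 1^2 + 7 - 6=0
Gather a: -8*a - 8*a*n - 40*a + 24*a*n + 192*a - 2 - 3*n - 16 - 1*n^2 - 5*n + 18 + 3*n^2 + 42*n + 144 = a*(16*n + 144) + 2*n^2 + 34*n + 144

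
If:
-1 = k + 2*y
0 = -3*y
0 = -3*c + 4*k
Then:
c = -4/3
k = -1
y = 0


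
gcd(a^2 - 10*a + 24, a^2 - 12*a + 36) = a - 6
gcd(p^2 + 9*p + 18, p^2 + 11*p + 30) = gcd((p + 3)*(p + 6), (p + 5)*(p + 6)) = p + 6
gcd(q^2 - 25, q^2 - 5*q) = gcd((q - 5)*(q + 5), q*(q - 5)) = q - 5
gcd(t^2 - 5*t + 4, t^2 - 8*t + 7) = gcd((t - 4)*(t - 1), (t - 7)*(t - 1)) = t - 1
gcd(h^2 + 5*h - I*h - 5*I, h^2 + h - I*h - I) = h - I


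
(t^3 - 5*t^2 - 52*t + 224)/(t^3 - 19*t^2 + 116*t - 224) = (t + 7)/(t - 7)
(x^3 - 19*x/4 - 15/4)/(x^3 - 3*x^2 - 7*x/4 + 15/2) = (x + 1)/(x - 2)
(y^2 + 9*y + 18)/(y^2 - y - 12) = (y + 6)/(y - 4)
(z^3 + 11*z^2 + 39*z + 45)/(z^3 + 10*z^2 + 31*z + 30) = (z + 3)/(z + 2)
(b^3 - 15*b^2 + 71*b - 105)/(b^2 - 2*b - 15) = (b^2 - 10*b + 21)/(b + 3)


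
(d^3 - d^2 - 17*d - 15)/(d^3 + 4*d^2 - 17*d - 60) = (d^2 - 4*d - 5)/(d^2 + d - 20)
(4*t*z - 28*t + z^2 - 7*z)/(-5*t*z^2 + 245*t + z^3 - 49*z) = (4*t + z)/(-5*t*z - 35*t + z^2 + 7*z)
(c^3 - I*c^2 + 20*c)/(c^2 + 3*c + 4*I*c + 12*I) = c*(c - 5*I)/(c + 3)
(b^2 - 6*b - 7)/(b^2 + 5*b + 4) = (b - 7)/(b + 4)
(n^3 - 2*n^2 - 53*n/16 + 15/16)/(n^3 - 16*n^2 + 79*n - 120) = (n^2 + n - 5/16)/(n^2 - 13*n + 40)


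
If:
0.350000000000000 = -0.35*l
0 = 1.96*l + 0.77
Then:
No Solution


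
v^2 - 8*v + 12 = (v - 6)*(v - 2)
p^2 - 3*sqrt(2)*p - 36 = (p - 6*sqrt(2))*(p + 3*sqrt(2))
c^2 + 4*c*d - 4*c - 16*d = (c - 4)*(c + 4*d)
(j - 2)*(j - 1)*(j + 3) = j^3 - 7*j + 6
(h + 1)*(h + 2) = h^2 + 3*h + 2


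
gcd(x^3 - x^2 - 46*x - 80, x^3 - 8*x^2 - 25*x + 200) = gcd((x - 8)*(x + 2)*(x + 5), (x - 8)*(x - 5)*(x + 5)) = x^2 - 3*x - 40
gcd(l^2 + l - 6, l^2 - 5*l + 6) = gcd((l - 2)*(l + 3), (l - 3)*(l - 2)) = l - 2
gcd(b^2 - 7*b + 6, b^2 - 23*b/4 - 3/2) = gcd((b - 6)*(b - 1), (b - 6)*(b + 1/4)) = b - 6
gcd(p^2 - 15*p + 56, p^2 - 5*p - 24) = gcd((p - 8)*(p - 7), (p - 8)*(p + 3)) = p - 8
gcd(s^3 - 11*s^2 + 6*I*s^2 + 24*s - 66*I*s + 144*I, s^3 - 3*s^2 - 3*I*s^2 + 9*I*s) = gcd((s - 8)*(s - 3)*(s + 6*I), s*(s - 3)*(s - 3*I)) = s - 3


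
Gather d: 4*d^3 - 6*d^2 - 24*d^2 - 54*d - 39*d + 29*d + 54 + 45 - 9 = 4*d^3 - 30*d^2 - 64*d + 90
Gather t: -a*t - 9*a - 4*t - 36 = -9*a + t*(-a - 4) - 36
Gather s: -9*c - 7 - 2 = -9*c - 9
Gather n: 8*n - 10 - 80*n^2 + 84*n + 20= -80*n^2 + 92*n + 10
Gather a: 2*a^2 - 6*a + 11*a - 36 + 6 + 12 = 2*a^2 + 5*a - 18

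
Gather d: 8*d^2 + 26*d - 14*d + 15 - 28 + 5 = 8*d^2 + 12*d - 8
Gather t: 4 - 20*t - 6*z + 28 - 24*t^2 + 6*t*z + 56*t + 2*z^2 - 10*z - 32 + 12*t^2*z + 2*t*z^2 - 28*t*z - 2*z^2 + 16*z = t^2*(12*z - 24) + t*(2*z^2 - 22*z + 36)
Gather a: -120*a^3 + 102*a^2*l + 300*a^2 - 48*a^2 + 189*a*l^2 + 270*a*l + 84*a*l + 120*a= -120*a^3 + a^2*(102*l + 252) + a*(189*l^2 + 354*l + 120)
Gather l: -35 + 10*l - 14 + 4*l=14*l - 49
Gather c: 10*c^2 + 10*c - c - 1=10*c^2 + 9*c - 1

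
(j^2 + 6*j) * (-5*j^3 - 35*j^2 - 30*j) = -5*j^5 - 65*j^4 - 240*j^3 - 180*j^2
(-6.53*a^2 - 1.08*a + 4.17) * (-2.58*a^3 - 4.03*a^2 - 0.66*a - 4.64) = 16.8474*a^5 + 29.1023*a^4 - 2.0964*a^3 + 14.2069*a^2 + 2.259*a - 19.3488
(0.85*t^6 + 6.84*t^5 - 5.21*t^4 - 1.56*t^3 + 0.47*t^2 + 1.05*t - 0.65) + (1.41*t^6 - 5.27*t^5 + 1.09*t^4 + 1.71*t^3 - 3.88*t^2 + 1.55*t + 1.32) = 2.26*t^6 + 1.57*t^5 - 4.12*t^4 + 0.15*t^3 - 3.41*t^2 + 2.6*t + 0.67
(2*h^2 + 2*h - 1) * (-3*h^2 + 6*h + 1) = -6*h^4 + 6*h^3 + 17*h^2 - 4*h - 1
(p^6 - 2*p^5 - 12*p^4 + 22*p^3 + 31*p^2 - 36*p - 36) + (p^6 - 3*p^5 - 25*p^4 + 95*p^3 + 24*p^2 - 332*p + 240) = 2*p^6 - 5*p^5 - 37*p^4 + 117*p^3 + 55*p^2 - 368*p + 204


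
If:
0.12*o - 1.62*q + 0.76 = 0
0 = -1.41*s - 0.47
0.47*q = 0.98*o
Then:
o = 0.23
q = 0.49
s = -0.33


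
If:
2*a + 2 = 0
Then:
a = -1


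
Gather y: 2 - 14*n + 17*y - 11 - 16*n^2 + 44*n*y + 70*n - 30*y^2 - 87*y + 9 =-16*n^2 + 56*n - 30*y^2 + y*(44*n - 70)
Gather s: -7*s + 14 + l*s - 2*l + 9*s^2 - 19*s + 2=-2*l + 9*s^2 + s*(l - 26) + 16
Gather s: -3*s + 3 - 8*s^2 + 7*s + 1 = -8*s^2 + 4*s + 4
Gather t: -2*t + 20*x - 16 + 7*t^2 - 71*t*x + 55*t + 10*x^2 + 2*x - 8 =7*t^2 + t*(53 - 71*x) + 10*x^2 + 22*x - 24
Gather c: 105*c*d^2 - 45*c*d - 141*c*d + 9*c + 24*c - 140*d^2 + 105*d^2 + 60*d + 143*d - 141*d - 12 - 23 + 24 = c*(105*d^2 - 186*d + 33) - 35*d^2 + 62*d - 11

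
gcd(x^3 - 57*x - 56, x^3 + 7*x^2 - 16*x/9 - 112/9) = x + 7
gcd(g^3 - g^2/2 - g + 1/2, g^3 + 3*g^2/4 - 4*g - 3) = 1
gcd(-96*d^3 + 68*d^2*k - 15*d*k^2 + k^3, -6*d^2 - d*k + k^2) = 3*d - k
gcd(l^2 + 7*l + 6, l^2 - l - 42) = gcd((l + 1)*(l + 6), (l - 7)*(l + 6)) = l + 6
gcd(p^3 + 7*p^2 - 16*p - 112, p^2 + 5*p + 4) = p + 4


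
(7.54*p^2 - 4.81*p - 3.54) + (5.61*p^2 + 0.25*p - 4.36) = 13.15*p^2 - 4.56*p - 7.9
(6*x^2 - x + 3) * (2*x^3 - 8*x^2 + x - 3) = 12*x^5 - 50*x^4 + 20*x^3 - 43*x^2 + 6*x - 9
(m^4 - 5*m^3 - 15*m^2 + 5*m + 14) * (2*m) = 2*m^5 - 10*m^4 - 30*m^3 + 10*m^2 + 28*m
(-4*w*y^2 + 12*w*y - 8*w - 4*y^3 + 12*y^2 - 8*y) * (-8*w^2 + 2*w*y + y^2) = 32*w^3*y^2 - 96*w^3*y + 64*w^3 + 24*w^2*y^3 - 72*w^2*y^2 + 48*w^2*y - 12*w*y^4 + 36*w*y^3 - 24*w*y^2 - 4*y^5 + 12*y^4 - 8*y^3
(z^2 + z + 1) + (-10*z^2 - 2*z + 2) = -9*z^2 - z + 3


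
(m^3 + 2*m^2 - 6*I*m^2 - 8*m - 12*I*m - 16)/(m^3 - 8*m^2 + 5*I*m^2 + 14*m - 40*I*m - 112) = (m^2 + m*(2 - 4*I) - 8*I)/(m^2 + m*(-8 + 7*I) - 56*I)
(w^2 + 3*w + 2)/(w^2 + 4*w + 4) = (w + 1)/(w + 2)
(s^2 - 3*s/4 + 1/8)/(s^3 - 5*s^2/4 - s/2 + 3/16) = 2*(2*s - 1)/(4*s^2 - 4*s - 3)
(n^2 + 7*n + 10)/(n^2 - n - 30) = (n + 2)/(n - 6)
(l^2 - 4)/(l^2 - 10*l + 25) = (l^2 - 4)/(l^2 - 10*l + 25)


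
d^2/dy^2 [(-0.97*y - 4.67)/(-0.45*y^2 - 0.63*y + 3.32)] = ((0.9*y + 0.63)*(0.97*y + 4.67)*(1.8*y + 1.26) - (2.619*y + 5.4252)*(0.45*y^2 + 0.63*y - 3.32))/(0.45*y^2 + 0.63*y - 3.32)^3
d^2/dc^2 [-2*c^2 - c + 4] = -4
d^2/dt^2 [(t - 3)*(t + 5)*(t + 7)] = 6*t + 18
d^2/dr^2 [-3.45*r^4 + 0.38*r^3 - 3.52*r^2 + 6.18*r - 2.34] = -41.4*r^2 + 2.28*r - 7.04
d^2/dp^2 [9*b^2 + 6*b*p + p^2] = 2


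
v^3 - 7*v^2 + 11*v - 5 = (v - 5)*(v - 1)^2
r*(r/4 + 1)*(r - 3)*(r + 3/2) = r^4/4 + 5*r^3/8 - 21*r^2/8 - 9*r/2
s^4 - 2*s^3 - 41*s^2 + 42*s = s*(s - 7)*(s - 1)*(s + 6)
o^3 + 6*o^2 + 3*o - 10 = (o - 1)*(o + 2)*(o + 5)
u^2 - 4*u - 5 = (u - 5)*(u + 1)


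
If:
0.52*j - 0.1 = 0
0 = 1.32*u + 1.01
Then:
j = 0.19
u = -0.77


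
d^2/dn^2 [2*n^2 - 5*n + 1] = 4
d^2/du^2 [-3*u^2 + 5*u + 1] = -6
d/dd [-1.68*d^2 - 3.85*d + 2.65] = -3.36*d - 3.85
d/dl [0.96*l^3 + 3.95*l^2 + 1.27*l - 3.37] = 2.88*l^2 + 7.9*l + 1.27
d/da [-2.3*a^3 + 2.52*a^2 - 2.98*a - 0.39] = -6.9*a^2 + 5.04*a - 2.98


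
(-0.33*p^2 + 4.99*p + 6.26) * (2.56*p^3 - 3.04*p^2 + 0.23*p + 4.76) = -0.8448*p^5 + 13.7776*p^4 + 0.7801*p^3 - 19.4535*p^2 + 25.1922*p + 29.7976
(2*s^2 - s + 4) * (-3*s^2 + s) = -6*s^4 + 5*s^3 - 13*s^2 + 4*s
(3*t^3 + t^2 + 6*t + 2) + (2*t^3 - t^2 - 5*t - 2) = 5*t^3 + t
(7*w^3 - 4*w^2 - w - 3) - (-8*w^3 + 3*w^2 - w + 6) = 15*w^3 - 7*w^2 - 9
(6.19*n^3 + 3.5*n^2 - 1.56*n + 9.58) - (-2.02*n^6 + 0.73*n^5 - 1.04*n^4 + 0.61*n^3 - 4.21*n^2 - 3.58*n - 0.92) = 2.02*n^6 - 0.73*n^5 + 1.04*n^4 + 5.58*n^3 + 7.71*n^2 + 2.02*n + 10.5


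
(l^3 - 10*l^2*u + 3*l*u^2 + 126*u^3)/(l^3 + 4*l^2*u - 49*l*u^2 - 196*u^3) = (l^2 - 3*l*u - 18*u^2)/(l^2 + 11*l*u + 28*u^2)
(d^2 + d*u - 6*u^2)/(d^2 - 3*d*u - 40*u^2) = (-d^2 - d*u + 6*u^2)/(-d^2 + 3*d*u + 40*u^2)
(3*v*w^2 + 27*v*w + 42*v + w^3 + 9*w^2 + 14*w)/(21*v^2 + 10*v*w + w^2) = (w^2 + 9*w + 14)/(7*v + w)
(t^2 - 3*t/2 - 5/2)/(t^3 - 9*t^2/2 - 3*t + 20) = (t + 1)/(t^2 - 2*t - 8)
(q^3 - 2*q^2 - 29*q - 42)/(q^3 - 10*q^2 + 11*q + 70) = (q + 3)/(q - 5)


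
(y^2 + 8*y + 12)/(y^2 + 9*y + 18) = (y + 2)/(y + 3)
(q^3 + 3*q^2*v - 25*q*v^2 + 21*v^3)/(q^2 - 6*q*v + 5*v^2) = (q^2 + 4*q*v - 21*v^2)/(q - 5*v)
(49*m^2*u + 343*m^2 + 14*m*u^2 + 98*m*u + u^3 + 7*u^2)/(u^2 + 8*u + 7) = (49*m^2 + 14*m*u + u^2)/(u + 1)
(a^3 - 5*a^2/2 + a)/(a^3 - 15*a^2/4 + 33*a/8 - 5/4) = 4*a/(4*a - 5)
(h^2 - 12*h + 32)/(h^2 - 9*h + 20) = (h - 8)/(h - 5)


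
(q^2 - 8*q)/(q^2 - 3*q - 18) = q*(8 - q)/(-q^2 + 3*q + 18)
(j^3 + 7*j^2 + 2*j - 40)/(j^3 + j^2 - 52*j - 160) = (j - 2)/(j - 8)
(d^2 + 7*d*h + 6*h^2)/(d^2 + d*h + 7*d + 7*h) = (d + 6*h)/(d + 7)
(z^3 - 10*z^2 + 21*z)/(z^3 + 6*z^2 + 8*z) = (z^2 - 10*z + 21)/(z^2 + 6*z + 8)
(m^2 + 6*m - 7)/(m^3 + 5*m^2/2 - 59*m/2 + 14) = 2*(m - 1)/(2*m^2 - 9*m + 4)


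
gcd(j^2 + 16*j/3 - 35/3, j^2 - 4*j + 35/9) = j - 5/3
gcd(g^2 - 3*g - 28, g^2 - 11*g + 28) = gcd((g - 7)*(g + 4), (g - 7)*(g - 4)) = g - 7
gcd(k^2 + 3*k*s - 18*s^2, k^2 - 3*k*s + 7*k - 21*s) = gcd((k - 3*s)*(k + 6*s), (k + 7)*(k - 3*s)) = -k + 3*s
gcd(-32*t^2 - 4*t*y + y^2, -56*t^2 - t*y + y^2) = -8*t + y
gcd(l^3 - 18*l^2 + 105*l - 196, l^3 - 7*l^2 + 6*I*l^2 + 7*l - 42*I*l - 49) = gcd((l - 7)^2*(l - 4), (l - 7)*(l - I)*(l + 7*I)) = l - 7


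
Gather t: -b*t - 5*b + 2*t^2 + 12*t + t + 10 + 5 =-5*b + 2*t^2 + t*(13 - b) + 15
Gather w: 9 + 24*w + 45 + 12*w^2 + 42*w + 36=12*w^2 + 66*w + 90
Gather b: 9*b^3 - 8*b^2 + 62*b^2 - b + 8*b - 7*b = 9*b^3 + 54*b^2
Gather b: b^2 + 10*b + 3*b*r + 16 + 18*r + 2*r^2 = b^2 + b*(3*r + 10) + 2*r^2 + 18*r + 16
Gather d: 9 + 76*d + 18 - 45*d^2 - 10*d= -45*d^2 + 66*d + 27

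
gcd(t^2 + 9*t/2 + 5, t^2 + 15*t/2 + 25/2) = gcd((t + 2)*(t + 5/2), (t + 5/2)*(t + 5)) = t + 5/2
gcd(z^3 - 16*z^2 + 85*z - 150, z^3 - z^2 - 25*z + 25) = z - 5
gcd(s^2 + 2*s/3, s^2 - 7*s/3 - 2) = s + 2/3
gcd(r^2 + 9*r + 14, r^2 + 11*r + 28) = r + 7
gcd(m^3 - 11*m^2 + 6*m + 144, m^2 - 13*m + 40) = m - 8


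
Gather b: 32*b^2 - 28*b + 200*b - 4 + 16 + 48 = 32*b^2 + 172*b + 60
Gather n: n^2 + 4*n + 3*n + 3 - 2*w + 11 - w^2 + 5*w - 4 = n^2 + 7*n - w^2 + 3*w + 10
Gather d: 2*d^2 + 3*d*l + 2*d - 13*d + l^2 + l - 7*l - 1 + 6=2*d^2 + d*(3*l - 11) + l^2 - 6*l + 5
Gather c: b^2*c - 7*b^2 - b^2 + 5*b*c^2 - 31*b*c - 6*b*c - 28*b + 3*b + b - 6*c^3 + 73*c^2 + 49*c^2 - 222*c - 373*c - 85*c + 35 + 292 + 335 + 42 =-8*b^2 - 24*b - 6*c^3 + c^2*(5*b + 122) + c*(b^2 - 37*b - 680) + 704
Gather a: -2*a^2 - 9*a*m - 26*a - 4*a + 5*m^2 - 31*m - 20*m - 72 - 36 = -2*a^2 + a*(-9*m - 30) + 5*m^2 - 51*m - 108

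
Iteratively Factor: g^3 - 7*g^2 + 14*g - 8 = (g - 4)*(g^2 - 3*g + 2) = (g - 4)*(g - 2)*(g - 1)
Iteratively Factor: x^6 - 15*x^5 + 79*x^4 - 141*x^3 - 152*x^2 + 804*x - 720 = (x - 3)*(x^5 - 12*x^4 + 43*x^3 - 12*x^2 - 188*x + 240) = (x - 3)*(x + 2)*(x^4 - 14*x^3 + 71*x^2 - 154*x + 120) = (x - 5)*(x - 3)*(x + 2)*(x^3 - 9*x^2 + 26*x - 24) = (x - 5)*(x - 3)*(x - 2)*(x + 2)*(x^2 - 7*x + 12) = (x - 5)*(x - 3)^2*(x - 2)*(x + 2)*(x - 4)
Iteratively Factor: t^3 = (t)*(t^2) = t^2*(t)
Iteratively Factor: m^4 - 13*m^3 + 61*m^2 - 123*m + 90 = (m - 5)*(m^3 - 8*m^2 + 21*m - 18) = (m - 5)*(m - 2)*(m^2 - 6*m + 9) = (m - 5)*(m - 3)*(m - 2)*(m - 3)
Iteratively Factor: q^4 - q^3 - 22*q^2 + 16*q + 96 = (q - 4)*(q^3 + 3*q^2 - 10*q - 24) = (q - 4)*(q + 4)*(q^2 - q - 6) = (q - 4)*(q - 3)*(q + 4)*(q + 2)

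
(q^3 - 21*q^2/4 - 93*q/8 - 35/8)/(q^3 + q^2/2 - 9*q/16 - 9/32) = 4*(4*q^2 - 23*q - 35)/(16*q^2 - 9)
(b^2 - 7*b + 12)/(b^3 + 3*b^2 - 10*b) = (b^2 - 7*b + 12)/(b*(b^2 + 3*b - 10))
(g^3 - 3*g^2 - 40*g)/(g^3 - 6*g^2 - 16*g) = (g + 5)/(g + 2)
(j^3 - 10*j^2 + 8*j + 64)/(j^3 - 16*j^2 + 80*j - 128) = (j + 2)/(j - 4)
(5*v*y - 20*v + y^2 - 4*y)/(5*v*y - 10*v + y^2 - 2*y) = (y - 4)/(y - 2)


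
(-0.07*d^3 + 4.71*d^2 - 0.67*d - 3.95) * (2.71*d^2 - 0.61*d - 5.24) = -0.1897*d^5 + 12.8068*d^4 - 4.322*d^3 - 34.9762*d^2 + 5.9203*d + 20.698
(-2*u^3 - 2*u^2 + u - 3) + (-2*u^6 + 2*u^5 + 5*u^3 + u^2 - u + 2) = -2*u^6 + 2*u^5 + 3*u^3 - u^2 - 1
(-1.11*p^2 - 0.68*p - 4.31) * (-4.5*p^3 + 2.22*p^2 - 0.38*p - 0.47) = 4.995*p^5 + 0.5958*p^4 + 18.3072*p^3 - 8.7881*p^2 + 1.9574*p + 2.0257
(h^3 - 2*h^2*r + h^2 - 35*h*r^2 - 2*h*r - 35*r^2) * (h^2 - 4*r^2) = h^5 - 2*h^4*r + h^4 - 39*h^3*r^2 - 2*h^3*r + 8*h^2*r^3 - 39*h^2*r^2 + 140*h*r^4 + 8*h*r^3 + 140*r^4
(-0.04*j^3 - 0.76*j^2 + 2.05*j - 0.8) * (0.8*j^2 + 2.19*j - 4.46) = -0.032*j^5 - 0.6956*j^4 + 0.154*j^3 + 7.2391*j^2 - 10.895*j + 3.568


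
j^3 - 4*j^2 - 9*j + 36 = (j - 4)*(j - 3)*(j + 3)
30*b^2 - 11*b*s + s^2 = (-6*b + s)*(-5*b + s)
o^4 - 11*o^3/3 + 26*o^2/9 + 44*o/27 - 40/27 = (o - 2)*(o - 5/3)*(o - 2/3)*(o + 2/3)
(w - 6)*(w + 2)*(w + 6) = w^3 + 2*w^2 - 36*w - 72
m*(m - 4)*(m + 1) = m^3 - 3*m^2 - 4*m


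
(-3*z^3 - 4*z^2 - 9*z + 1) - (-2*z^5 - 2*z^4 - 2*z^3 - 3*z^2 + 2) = 2*z^5 + 2*z^4 - z^3 - z^2 - 9*z - 1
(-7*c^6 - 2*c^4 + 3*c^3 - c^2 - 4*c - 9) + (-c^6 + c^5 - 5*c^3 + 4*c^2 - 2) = -8*c^6 + c^5 - 2*c^4 - 2*c^3 + 3*c^2 - 4*c - 11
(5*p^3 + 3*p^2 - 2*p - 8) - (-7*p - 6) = 5*p^3 + 3*p^2 + 5*p - 2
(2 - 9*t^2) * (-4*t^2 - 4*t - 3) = 36*t^4 + 36*t^3 + 19*t^2 - 8*t - 6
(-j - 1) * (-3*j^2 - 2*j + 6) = 3*j^3 + 5*j^2 - 4*j - 6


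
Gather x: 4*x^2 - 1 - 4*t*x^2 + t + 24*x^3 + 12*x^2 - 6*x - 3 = t + 24*x^3 + x^2*(16 - 4*t) - 6*x - 4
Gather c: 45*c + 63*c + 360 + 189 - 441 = 108*c + 108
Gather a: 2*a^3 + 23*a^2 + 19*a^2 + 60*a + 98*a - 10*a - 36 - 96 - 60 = 2*a^3 + 42*a^2 + 148*a - 192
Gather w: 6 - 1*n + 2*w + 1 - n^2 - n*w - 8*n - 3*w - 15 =-n^2 - 9*n + w*(-n - 1) - 8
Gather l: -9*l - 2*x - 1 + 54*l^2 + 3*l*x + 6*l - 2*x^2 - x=54*l^2 + l*(3*x - 3) - 2*x^2 - 3*x - 1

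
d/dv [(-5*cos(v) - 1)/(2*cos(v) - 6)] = -8*sin(v)/(cos(v) - 3)^2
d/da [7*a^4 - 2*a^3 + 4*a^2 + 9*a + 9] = 28*a^3 - 6*a^2 + 8*a + 9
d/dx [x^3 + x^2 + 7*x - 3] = 3*x^2 + 2*x + 7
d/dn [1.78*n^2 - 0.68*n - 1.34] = 3.56*n - 0.68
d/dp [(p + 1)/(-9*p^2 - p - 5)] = (-9*p^2 - p + (p + 1)*(18*p + 1) - 5)/(9*p^2 + p + 5)^2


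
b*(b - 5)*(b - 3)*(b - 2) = b^4 - 10*b^3 + 31*b^2 - 30*b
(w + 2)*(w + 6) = w^2 + 8*w + 12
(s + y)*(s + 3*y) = s^2 + 4*s*y + 3*y^2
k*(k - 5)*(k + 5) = k^3 - 25*k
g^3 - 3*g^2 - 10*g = g*(g - 5)*(g + 2)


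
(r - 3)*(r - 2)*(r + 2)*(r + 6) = r^4 + 3*r^3 - 22*r^2 - 12*r + 72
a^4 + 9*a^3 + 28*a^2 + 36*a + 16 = (a + 1)*(a + 2)^2*(a + 4)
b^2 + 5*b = b*(b + 5)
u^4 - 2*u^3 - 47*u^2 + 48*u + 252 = (u - 7)*(u - 3)*(u + 2)*(u + 6)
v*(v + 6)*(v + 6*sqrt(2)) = v^3 + 6*v^2 + 6*sqrt(2)*v^2 + 36*sqrt(2)*v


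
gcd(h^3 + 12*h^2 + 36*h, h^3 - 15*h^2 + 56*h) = h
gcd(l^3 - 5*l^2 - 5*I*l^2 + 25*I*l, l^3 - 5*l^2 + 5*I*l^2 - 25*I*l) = l^2 - 5*l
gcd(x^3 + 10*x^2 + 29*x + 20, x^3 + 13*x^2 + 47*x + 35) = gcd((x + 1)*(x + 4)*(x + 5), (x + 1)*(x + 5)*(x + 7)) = x^2 + 6*x + 5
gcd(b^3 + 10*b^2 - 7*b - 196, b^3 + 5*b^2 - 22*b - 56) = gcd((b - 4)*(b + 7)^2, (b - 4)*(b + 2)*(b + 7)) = b^2 + 3*b - 28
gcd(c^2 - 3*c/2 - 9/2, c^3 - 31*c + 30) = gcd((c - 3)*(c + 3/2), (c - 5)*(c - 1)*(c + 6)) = 1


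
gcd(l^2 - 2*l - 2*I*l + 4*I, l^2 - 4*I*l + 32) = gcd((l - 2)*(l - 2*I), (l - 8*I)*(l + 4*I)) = 1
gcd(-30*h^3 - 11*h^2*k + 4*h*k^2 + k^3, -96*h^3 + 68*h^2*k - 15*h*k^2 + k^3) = 3*h - k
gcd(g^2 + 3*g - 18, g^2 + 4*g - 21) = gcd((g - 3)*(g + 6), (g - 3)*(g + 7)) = g - 3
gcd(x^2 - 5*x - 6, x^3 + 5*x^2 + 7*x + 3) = x + 1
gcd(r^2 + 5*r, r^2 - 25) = r + 5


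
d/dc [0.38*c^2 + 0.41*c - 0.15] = 0.76*c + 0.41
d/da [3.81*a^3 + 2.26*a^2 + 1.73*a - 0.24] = 11.43*a^2 + 4.52*a + 1.73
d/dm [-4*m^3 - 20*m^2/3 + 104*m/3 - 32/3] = -12*m^2 - 40*m/3 + 104/3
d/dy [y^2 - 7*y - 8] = 2*y - 7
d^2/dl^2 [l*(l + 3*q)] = 2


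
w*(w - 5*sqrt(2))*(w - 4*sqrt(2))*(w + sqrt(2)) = w^4 - 8*sqrt(2)*w^3 + 22*w^2 + 40*sqrt(2)*w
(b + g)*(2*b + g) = 2*b^2 + 3*b*g + g^2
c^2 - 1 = (c - 1)*(c + 1)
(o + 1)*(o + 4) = o^2 + 5*o + 4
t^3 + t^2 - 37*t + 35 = (t - 5)*(t - 1)*(t + 7)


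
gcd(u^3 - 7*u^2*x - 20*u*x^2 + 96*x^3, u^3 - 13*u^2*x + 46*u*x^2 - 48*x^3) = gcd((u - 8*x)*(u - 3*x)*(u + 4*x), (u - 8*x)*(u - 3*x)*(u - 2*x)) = u^2 - 11*u*x + 24*x^2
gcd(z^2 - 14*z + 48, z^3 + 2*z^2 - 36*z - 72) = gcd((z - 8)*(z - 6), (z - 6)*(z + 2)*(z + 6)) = z - 6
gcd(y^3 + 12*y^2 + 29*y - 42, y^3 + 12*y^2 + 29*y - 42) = y^3 + 12*y^2 + 29*y - 42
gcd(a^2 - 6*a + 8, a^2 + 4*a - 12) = a - 2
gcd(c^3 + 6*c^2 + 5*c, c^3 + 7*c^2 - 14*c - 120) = c + 5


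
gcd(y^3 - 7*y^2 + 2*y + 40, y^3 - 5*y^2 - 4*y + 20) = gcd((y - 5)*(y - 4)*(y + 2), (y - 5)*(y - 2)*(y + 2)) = y^2 - 3*y - 10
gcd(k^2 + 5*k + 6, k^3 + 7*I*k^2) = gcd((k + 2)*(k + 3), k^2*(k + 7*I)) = 1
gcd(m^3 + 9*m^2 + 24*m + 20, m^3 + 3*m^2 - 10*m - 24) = m + 2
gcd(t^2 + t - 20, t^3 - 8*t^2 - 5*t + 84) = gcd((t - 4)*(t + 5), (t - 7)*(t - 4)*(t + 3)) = t - 4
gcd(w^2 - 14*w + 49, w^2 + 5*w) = 1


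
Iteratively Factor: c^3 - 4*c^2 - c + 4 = (c - 1)*(c^2 - 3*c - 4) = (c - 1)*(c + 1)*(c - 4)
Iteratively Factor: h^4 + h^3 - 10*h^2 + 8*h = (h + 4)*(h^3 - 3*h^2 + 2*h) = h*(h + 4)*(h^2 - 3*h + 2) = h*(h - 2)*(h + 4)*(h - 1)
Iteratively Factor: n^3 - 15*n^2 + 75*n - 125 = (n - 5)*(n^2 - 10*n + 25) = (n - 5)^2*(n - 5)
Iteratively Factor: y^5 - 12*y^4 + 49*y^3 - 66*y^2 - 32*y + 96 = (y + 1)*(y^4 - 13*y^3 + 62*y^2 - 128*y + 96) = (y - 4)*(y + 1)*(y^3 - 9*y^2 + 26*y - 24) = (y - 4)*(y - 2)*(y + 1)*(y^2 - 7*y + 12) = (y - 4)*(y - 3)*(y - 2)*(y + 1)*(y - 4)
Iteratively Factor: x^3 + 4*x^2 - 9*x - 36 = (x + 3)*(x^2 + x - 12) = (x + 3)*(x + 4)*(x - 3)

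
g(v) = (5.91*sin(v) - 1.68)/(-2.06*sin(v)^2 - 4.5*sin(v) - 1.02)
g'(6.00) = -1754.34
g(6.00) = -43.52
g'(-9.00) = 33.62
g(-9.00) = -8.49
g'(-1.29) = 0.61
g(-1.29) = -5.25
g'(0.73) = -0.39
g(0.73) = -0.46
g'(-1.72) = -0.38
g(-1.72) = -5.32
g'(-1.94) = -0.65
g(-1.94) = -5.19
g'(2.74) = 1.39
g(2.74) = -0.20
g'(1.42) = -0.02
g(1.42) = -0.56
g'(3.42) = 2770.91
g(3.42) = -54.06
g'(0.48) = -1.01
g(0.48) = -0.30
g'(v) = (4.12*sin(v)*cos(v) + 4.5*cos(v))*(5.91*sin(v) - 1.68)/(-2.06*sin(v)^2 - 4.5*sin(v) - 1.02)^2 + 5.91*cos(v)/(-2.06*sin(v)^2 - 4.5*sin(v) - 1.02)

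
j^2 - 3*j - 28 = (j - 7)*(j + 4)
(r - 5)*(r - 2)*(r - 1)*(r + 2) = r^4 - 6*r^3 + r^2 + 24*r - 20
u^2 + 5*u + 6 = (u + 2)*(u + 3)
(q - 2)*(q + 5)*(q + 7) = q^3 + 10*q^2 + 11*q - 70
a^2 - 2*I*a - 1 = (a - I)^2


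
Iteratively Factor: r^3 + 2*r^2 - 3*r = (r + 3)*(r^2 - r) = r*(r + 3)*(r - 1)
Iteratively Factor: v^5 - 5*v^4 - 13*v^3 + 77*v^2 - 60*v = (v)*(v^4 - 5*v^3 - 13*v^2 + 77*v - 60) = v*(v - 5)*(v^3 - 13*v + 12) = v*(v - 5)*(v - 3)*(v^2 + 3*v - 4) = v*(v - 5)*(v - 3)*(v - 1)*(v + 4)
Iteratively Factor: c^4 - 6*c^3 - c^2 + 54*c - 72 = (c - 3)*(c^3 - 3*c^2 - 10*c + 24) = (c - 3)*(c - 2)*(c^2 - c - 12) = (c - 4)*(c - 3)*(c - 2)*(c + 3)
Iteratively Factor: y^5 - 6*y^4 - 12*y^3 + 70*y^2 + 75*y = (y + 3)*(y^4 - 9*y^3 + 15*y^2 + 25*y) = (y + 1)*(y + 3)*(y^3 - 10*y^2 + 25*y) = (y - 5)*(y + 1)*(y + 3)*(y^2 - 5*y) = y*(y - 5)*(y + 1)*(y + 3)*(y - 5)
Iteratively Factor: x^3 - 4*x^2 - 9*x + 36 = (x - 4)*(x^2 - 9) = (x - 4)*(x + 3)*(x - 3)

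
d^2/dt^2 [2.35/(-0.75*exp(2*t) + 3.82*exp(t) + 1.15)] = (2.35*(1.5*exp(t) - 3.82)*(3.0*exp(t) - 7.64)*exp(t) + (7.05*exp(t) - 8.977)*(-0.75*exp(2*t) + 3.82*exp(t) + 1.15))*exp(t)/(-0.75*exp(2*t) + 3.82*exp(t) + 1.15)^3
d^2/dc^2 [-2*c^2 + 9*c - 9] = -4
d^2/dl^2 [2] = 0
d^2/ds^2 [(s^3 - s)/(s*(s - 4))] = 30/(s^3 - 12*s^2 + 48*s - 64)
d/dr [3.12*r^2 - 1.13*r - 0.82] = 6.24*r - 1.13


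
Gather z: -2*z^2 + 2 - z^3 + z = -z^3 - 2*z^2 + z + 2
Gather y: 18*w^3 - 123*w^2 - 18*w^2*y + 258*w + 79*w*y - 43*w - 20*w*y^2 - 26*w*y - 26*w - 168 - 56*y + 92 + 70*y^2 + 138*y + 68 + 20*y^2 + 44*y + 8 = 18*w^3 - 123*w^2 + 189*w + y^2*(90 - 20*w) + y*(-18*w^2 + 53*w + 126)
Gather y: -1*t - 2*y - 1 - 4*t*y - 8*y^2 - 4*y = -t - 8*y^2 + y*(-4*t - 6) - 1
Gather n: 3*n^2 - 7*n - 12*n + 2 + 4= 3*n^2 - 19*n + 6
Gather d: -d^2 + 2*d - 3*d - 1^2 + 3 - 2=-d^2 - d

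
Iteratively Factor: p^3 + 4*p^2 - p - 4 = (p + 4)*(p^2 - 1) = (p + 1)*(p + 4)*(p - 1)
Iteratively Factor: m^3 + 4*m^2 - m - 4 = (m - 1)*(m^2 + 5*m + 4) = (m - 1)*(m + 1)*(m + 4)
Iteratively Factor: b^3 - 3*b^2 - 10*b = (b)*(b^2 - 3*b - 10) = b*(b + 2)*(b - 5)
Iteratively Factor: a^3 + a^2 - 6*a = (a + 3)*(a^2 - 2*a) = (a - 2)*(a + 3)*(a)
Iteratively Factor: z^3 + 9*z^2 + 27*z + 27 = (z + 3)*(z^2 + 6*z + 9) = (z + 3)^2*(z + 3)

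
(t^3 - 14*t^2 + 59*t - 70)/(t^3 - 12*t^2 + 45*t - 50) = (t - 7)/(t - 5)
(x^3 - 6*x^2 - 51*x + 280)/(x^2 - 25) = (x^2 - x - 56)/(x + 5)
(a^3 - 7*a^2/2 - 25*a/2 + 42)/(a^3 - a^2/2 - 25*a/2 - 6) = (2*a^2 + a - 21)/(2*a^2 + 7*a + 3)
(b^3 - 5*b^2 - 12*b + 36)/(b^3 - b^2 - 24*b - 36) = (b - 2)/(b + 2)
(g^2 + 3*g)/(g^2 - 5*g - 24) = g/(g - 8)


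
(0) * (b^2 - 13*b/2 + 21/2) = 0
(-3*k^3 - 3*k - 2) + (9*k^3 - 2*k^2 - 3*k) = 6*k^3 - 2*k^2 - 6*k - 2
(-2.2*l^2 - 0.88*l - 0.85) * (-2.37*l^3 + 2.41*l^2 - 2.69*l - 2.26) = 5.214*l^5 - 3.2164*l^4 + 5.8117*l^3 + 5.2907*l^2 + 4.2753*l + 1.921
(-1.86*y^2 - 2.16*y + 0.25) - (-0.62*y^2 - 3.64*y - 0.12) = -1.24*y^2 + 1.48*y + 0.37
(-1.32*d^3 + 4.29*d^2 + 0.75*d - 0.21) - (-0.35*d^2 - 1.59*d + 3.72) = -1.32*d^3 + 4.64*d^2 + 2.34*d - 3.93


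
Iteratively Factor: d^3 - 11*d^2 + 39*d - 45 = (d - 3)*(d^2 - 8*d + 15) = (d - 3)^2*(d - 5)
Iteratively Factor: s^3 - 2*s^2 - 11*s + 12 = (s + 3)*(s^2 - 5*s + 4) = (s - 4)*(s + 3)*(s - 1)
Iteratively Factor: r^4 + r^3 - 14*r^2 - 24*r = (r + 2)*(r^3 - r^2 - 12*r) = (r - 4)*(r + 2)*(r^2 + 3*r) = r*(r - 4)*(r + 2)*(r + 3)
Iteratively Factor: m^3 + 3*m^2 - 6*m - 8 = (m - 2)*(m^2 + 5*m + 4) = (m - 2)*(m + 1)*(m + 4)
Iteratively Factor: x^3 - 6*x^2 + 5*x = (x)*(x^2 - 6*x + 5) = x*(x - 1)*(x - 5)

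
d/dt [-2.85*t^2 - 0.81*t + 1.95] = -5.7*t - 0.81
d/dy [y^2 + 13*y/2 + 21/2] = 2*y + 13/2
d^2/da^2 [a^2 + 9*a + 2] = 2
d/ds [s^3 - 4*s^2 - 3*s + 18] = 3*s^2 - 8*s - 3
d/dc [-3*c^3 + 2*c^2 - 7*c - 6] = -9*c^2 + 4*c - 7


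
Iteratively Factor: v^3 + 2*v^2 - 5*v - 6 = (v + 3)*(v^2 - v - 2) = (v + 1)*(v + 3)*(v - 2)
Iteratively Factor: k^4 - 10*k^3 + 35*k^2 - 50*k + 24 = (k - 1)*(k^3 - 9*k^2 + 26*k - 24) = (k - 4)*(k - 1)*(k^2 - 5*k + 6) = (k - 4)*(k - 3)*(k - 1)*(k - 2)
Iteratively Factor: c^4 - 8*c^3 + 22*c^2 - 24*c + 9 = (c - 3)*(c^3 - 5*c^2 + 7*c - 3) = (c - 3)*(c - 1)*(c^2 - 4*c + 3) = (c - 3)*(c - 1)^2*(c - 3)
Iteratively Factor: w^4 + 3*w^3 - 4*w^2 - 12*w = (w + 2)*(w^3 + w^2 - 6*w) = w*(w + 2)*(w^2 + w - 6) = w*(w + 2)*(w + 3)*(w - 2)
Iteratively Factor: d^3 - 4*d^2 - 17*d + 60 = (d + 4)*(d^2 - 8*d + 15) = (d - 3)*(d + 4)*(d - 5)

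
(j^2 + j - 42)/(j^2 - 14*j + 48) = (j + 7)/(j - 8)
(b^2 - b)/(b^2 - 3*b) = (b - 1)/(b - 3)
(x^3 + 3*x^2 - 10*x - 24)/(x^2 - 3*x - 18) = (-x^3 - 3*x^2 + 10*x + 24)/(-x^2 + 3*x + 18)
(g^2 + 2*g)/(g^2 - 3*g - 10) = g/(g - 5)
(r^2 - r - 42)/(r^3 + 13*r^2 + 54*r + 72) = (r - 7)/(r^2 + 7*r + 12)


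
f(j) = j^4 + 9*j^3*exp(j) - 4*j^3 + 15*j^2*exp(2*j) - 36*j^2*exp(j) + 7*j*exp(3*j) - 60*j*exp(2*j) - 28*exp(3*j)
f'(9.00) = 59691874507586.76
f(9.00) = 18666038439616.57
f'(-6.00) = -1300.54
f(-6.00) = 2151.97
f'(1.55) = -7961.08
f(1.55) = -3316.80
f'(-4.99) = -802.45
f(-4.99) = 1103.34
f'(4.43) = 10418095.02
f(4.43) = 1987370.15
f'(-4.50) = -614.92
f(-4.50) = 757.42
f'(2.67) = -82279.02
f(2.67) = -40395.90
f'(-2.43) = -126.38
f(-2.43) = 63.97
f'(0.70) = -1056.60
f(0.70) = -359.59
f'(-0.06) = -109.71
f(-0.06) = -20.62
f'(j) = 9*j^3*exp(j) + 4*j^3 + 30*j^2*exp(2*j) - 9*j^2*exp(j) - 12*j^2 + 21*j*exp(3*j) - 90*j*exp(2*j) - 72*j*exp(j) - 77*exp(3*j) - 60*exp(2*j)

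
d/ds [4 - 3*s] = -3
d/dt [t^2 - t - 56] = 2*t - 1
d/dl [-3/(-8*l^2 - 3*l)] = 3*(-16*l - 3)/(l^2*(8*l + 3)^2)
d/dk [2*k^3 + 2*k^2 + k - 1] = 6*k^2 + 4*k + 1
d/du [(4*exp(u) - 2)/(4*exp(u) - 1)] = 4*exp(u)/(4*exp(u) - 1)^2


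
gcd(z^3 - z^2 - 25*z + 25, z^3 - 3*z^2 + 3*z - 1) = z - 1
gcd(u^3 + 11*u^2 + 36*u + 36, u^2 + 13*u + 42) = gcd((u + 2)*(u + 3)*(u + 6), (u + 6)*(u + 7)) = u + 6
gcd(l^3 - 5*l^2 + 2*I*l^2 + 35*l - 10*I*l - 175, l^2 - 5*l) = l - 5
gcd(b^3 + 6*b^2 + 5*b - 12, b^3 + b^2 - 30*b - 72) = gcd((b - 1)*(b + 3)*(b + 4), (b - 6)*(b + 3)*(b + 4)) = b^2 + 7*b + 12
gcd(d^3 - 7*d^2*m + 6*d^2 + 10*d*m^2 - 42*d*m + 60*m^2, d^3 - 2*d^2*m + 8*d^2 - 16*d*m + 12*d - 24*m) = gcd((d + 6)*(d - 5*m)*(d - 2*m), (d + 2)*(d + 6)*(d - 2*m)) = d^2 - 2*d*m + 6*d - 12*m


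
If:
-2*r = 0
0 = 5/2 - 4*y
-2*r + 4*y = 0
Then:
No Solution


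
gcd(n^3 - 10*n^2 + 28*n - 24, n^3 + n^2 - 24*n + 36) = n - 2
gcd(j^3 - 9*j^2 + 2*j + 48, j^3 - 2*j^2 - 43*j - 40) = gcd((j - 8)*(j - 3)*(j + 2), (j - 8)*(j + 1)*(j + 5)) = j - 8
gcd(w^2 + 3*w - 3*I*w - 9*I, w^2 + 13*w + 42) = 1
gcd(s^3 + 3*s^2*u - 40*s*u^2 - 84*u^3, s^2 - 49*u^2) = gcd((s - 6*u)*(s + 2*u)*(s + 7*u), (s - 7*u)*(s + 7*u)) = s + 7*u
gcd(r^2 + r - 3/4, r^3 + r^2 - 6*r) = 1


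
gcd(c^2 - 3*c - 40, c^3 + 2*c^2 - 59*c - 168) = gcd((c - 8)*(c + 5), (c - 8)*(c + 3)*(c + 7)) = c - 8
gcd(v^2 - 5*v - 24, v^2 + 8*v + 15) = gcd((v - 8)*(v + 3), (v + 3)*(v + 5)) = v + 3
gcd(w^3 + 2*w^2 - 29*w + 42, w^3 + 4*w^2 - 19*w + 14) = w^2 + 5*w - 14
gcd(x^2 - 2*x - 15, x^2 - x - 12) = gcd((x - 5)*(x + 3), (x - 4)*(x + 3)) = x + 3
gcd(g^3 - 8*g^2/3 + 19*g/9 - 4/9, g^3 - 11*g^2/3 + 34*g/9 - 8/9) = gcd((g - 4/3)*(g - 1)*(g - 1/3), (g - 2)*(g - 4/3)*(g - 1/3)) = g^2 - 5*g/3 + 4/9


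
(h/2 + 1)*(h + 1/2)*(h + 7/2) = h^3/2 + 3*h^2 + 39*h/8 + 7/4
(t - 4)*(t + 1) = t^2 - 3*t - 4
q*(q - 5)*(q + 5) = q^3 - 25*q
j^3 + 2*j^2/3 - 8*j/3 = j*(j - 4/3)*(j + 2)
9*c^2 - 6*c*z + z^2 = (-3*c + z)^2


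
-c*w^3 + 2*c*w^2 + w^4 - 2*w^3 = w^2*(-c + w)*(w - 2)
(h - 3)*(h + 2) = h^2 - h - 6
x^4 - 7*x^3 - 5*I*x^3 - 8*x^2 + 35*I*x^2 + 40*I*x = x*(x - 8)*(x + 1)*(x - 5*I)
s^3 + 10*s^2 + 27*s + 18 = (s + 1)*(s + 3)*(s + 6)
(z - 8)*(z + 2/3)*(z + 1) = z^3 - 19*z^2/3 - 38*z/3 - 16/3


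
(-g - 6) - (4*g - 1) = -5*g - 5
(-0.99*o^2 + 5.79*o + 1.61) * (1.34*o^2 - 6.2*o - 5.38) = -1.3266*o^4 + 13.8966*o^3 - 28.4144*o^2 - 41.1322*o - 8.6618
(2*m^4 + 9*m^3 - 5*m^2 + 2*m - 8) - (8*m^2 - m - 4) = 2*m^4 + 9*m^3 - 13*m^2 + 3*m - 4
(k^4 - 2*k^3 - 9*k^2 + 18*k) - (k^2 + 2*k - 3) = k^4 - 2*k^3 - 10*k^2 + 16*k + 3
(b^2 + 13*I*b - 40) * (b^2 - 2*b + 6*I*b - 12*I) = b^4 - 2*b^3 + 19*I*b^3 - 118*b^2 - 38*I*b^2 + 236*b - 240*I*b + 480*I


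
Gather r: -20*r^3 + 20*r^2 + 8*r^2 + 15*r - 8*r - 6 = -20*r^3 + 28*r^2 + 7*r - 6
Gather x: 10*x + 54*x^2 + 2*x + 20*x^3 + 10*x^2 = 20*x^3 + 64*x^2 + 12*x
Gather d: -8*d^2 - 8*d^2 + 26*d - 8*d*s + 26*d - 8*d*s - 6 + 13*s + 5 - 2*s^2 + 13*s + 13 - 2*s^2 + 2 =-16*d^2 + d*(52 - 16*s) - 4*s^2 + 26*s + 14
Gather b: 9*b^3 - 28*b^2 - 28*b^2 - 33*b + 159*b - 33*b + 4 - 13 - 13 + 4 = 9*b^3 - 56*b^2 + 93*b - 18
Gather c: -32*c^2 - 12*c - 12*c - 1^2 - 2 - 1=-32*c^2 - 24*c - 4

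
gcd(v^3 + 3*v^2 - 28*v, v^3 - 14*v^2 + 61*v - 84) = v - 4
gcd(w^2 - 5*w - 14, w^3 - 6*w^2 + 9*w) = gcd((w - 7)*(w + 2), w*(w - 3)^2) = 1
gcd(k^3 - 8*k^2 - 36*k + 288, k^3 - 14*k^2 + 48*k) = k^2 - 14*k + 48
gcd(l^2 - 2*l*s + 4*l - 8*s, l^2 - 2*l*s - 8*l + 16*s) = -l + 2*s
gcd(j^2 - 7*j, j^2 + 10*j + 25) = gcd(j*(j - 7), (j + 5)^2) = 1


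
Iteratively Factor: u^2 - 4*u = (u - 4)*(u)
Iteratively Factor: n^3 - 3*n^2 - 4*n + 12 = (n - 3)*(n^2 - 4) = (n - 3)*(n + 2)*(n - 2)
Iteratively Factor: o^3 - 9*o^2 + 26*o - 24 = (o - 2)*(o^2 - 7*o + 12) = (o - 3)*(o - 2)*(o - 4)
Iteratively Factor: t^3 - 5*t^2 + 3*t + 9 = (t - 3)*(t^2 - 2*t - 3) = (t - 3)*(t + 1)*(t - 3)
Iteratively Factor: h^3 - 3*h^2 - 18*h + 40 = (h + 4)*(h^2 - 7*h + 10) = (h - 2)*(h + 4)*(h - 5)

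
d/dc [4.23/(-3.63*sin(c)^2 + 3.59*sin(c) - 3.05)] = (30.7098*sin(c) - 15.1857)*cos(c)/(3.63*sin(c)^2 - 3.59*sin(c) + 3.05)^2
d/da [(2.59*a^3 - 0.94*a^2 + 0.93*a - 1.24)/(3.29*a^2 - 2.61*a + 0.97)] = (8.5211*a^4 - 13.5198*a^3 + 6.9306*a^2 + 6.3356*a - 2.3343)/(10.8241*a^4 - 17.1738*a^3 + 13.1947*a^2 - 5.0634*a + 0.9409)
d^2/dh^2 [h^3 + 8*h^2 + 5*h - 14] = 6*h + 16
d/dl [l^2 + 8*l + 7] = 2*l + 8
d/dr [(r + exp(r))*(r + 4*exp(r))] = 5*r*exp(r) + 2*r + 8*exp(2*r) + 5*exp(r)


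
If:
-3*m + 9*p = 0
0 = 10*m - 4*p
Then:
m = 0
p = 0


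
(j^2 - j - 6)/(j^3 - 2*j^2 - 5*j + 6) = 1/(j - 1)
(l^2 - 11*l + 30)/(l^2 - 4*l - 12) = (l - 5)/(l + 2)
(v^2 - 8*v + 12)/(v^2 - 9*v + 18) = (v - 2)/(v - 3)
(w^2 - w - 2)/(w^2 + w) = (w - 2)/w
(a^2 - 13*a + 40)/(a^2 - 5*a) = (a - 8)/a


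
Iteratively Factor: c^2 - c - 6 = (c + 2)*(c - 3)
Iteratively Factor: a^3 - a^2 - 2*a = (a - 2)*(a^2 + a) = a*(a - 2)*(a + 1)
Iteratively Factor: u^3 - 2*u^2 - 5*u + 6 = (u + 2)*(u^2 - 4*u + 3) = (u - 3)*(u + 2)*(u - 1)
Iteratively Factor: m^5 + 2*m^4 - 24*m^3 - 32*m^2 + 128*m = (m + 4)*(m^4 - 2*m^3 - 16*m^2 + 32*m) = (m - 2)*(m + 4)*(m^3 - 16*m) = (m - 4)*(m - 2)*(m + 4)*(m^2 + 4*m) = m*(m - 4)*(m - 2)*(m + 4)*(m + 4)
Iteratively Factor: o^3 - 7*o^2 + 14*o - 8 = (o - 4)*(o^2 - 3*o + 2) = (o - 4)*(o - 1)*(o - 2)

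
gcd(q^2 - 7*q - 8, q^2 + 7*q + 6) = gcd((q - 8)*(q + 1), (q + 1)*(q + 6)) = q + 1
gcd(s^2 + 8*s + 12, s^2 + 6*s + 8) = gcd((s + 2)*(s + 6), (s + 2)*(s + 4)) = s + 2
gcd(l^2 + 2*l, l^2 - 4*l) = l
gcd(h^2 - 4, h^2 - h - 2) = h - 2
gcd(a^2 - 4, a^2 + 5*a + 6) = a + 2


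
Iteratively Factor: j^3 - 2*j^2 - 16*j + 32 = (j - 2)*(j^2 - 16) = (j - 4)*(j - 2)*(j + 4)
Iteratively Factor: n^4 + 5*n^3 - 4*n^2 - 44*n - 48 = (n + 2)*(n^3 + 3*n^2 - 10*n - 24) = (n + 2)*(n + 4)*(n^2 - n - 6) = (n - 3)*(n + 2)*(n + 4)*(n + 2)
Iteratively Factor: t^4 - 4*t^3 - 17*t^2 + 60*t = (t - 5)*(t^3 + t^2 - 12*t) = (t - 5)*(t - 3)*(t^2 + 4*t) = t*(t - 5)*(t - 3)*(t + 4)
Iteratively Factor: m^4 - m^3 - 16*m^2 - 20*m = (m - 5)*(m^3 + 4*m^2 + 4*m) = m*(m - 5)*(m^2 + 4*m + 4) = m*(m - 5)*(m + 2)*(m + 2)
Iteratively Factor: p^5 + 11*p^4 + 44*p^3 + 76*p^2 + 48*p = (p + 4)*(p^4 + 7*p^3 + 16*p^2 + 12*p) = (p + 3)*(p + 4)*(p^3 + 4*p^2 + 4*p) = (p + 2)*(p + 3)*(p + 4)*(p^2 + 2*p) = p*(p + 2)*(p + 3)*(p + 4)*(p + 2)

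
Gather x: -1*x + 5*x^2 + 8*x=5*x^2 + 7*x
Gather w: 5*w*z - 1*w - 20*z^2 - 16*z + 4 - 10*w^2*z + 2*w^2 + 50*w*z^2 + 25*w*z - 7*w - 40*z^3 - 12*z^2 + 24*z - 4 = w^2*(2 - 10*z) + w*(50*z^2 + 30*z - 8) - 40*z^3 - 32*z^2 + 8*z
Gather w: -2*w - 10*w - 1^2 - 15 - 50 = -12*w - 66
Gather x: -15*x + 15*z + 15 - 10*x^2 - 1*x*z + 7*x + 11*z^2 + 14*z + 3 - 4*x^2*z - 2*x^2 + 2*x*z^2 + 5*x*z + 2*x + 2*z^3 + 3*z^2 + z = x^2*(-4*z - 12) + x*(2*z^2 + 4*z - 6) + 2*z^3 + 14*z^2 + 30*z + 18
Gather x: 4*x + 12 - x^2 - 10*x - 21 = -x^2 - 6*x - 9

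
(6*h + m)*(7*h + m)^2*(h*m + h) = 294*h^4*m + 294*h^4 + 133*h^3*m^2 + 133*h^3*m + 20*h^2*m^3 + 20*h^2*m^2 + h*m^4 + h*m^3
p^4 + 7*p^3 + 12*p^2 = p^2*(p + 3)*(p + 4)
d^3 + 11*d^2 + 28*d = d*(d + 4)*(d + 7)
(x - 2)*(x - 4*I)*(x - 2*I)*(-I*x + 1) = -I*x^4 - 5*x^3 + 2*I*x^3 + 10*x^2 + 2*I*x^2 - 8*x - 4*I*x + 16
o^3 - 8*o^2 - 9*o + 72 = (o - 8)*(o - 3)*(o + 3)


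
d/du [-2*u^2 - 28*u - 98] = -4*u - 28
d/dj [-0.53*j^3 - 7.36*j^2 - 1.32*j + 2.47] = -1.59*j^2 - 14.72*j - 1.32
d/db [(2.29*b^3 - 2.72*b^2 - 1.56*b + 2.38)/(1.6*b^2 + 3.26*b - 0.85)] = (3.664*b^4 + 14.9308*b^3 - 12.2107*b^2 - 2.992*b - 6.4328)/(2.56*b^4 + 10.432*b^3 + 7.9076*b^2 - 5.542*b + 0.7225)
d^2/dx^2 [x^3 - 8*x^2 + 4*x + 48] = 6*x - 16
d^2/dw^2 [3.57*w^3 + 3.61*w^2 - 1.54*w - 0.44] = 21.42*w + 7.22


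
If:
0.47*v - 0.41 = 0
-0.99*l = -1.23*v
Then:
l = 1.08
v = 0.87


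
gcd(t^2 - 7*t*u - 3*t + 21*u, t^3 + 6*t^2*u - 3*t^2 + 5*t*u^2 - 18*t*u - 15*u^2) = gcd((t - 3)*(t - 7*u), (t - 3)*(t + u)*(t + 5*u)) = t - 3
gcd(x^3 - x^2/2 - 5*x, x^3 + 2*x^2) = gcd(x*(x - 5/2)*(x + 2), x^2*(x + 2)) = x^2 + 2*x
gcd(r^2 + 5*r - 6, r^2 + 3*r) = 1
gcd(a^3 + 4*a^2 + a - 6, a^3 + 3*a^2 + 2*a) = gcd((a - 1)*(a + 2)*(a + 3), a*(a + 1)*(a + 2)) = a + 2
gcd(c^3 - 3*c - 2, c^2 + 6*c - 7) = 1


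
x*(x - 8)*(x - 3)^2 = x^4 - 14*x^3 + 57*x^2 - 72*x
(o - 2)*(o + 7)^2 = o^3 + 12*o^2 + 21*o - 98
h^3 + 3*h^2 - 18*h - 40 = (h - 4)*(h + 2)*(h + 5)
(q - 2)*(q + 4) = q^2 + 2*q - 8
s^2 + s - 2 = (s - 1)*(s + 2)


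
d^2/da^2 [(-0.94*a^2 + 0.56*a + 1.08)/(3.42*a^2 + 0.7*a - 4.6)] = (-1.4210854715202e-14*a^4 + 17.600688*a^3 - 12.935808*a^2 + 68.37264*a - 1.13487999999999)/(40.001688*a^6 + 24.56244*a^5 - 156.38292*a^4 - 65.7314*a^3 + 210.3396*a^2 + 44.436*a - 97.336)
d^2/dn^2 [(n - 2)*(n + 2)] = 2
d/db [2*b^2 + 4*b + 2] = 4*b + 4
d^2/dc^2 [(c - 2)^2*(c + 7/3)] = 6*c - 10/3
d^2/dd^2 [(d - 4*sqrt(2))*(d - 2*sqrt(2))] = 2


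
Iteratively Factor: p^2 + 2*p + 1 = (p + 1)*(p + 1)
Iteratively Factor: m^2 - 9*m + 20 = (m - 4)*(m - 5)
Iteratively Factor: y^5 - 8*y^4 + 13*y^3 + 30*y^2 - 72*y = (y)*(y^4 - 8*y^3 + 13*y^2 + 30*y - 72) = y*(y + 2)*(y^3 - 10*y^2 + 33*y - 36) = y*(y - 3)*(y + 2)*(y^2 - 7*y + 12) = y*(y - 4)*(y - 3)*(y + 2)*(y - 3)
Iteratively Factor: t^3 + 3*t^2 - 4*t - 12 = (t + 2)*(t^2 + t - 6) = (t + 2)*(t + 3)*(t - 2)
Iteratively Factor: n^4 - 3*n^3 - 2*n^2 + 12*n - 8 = (n - 2)*(n^3 - n^2 - 4*n + 4) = (n - 2)*(n + 2)*(n^2 - 3*n + 2) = (n - 2)*(n - 1)*(n + 2)*(n - 2)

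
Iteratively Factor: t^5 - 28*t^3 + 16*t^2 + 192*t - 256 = (t + 4)*(t^4 - 4*t^3 - 12*t^2 + 64*t - 64) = (t - 4)*(t + 4)*(t^3 - 12*t + 16) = (t - 4)*(t - 2)*(t + 4)*(t^2 + 2*t - 8) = (t - 4)*(t - 2)^2*(t + 4)*(t + 4)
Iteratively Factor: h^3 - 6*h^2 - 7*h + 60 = (h - 5)*(h^2 - h - 12) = (h - 5)*(h + 3)*(h - 4)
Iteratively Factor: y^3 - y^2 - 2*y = (y + 1)*(y^2 - 2*y) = (y - 2)*(y + 1)*(y)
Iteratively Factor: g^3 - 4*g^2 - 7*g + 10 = (g - 1)*(g^2 - 3*g - 10) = (g - 1)*(g + 2)*(g - 5)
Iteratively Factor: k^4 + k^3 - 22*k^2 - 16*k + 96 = (k + 4)*(k^3 - 3*k^2 - 10*k + 24) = (k + 3)*(k + 4)*(k^2 - 6*k + 8) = (k - 4)*(k + 3)*(k + 4)*(k - 2)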